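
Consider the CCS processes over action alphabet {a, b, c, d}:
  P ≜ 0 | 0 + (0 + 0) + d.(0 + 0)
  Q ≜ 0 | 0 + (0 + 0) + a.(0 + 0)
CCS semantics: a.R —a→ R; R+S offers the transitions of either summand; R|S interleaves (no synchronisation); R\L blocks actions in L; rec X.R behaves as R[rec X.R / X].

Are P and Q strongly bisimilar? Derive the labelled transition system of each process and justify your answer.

not bisimilar

LTS(P): 2 reachable states
  m0 = 0 | 0 + (0 + 0) + d.(0 + 0) ⊢ --d--▸ m1
  m1 = 0 + 0 ⊢ deadlocked
LTS(Q): 2 reachable states
  n0 = 0 | 0 + (0 + 0) + a.(0 + 0) ⊢ --a--▸ n1
  n1 = 0 + 0 ⊢ deadlocked
Bisimilarity quotient blocks:
  B0 = {m0}
  B1 = {m1, n1}
  B2 = {n0}
m0 ∈ B0, n0 ∈ B2 → different blocks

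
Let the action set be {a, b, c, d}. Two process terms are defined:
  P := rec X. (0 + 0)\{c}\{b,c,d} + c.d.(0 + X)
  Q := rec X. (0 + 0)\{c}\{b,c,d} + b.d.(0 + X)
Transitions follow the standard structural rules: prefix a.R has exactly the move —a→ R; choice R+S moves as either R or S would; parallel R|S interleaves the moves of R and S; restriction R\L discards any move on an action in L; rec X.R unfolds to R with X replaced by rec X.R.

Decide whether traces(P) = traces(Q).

NO — witness ⟨c⟩

P's transition system — 3 states:
  u0 = rec X. (0 + 0)\{c}\{b,c,d} + c.d.(0 + X) :: --c--▸ u1
  u1 = d.(0 + (rec X. (0 + 0)\{c}\{b,c,d} + c.d.(0 + X))) :: --d--▸ u2
  u2 = 0 + (rec X. (0 + 0)\{c}\{b,c,d} + c.d.(0 + X)) :: --c--▸ u1
Q's transition system — 3 states:
  v0 = rec X. (0 + 0)\{c}\{b,c,d} + b.d.(0 + X) :: --b--▸ v1
  v1 = d.(0 + (rec X. (0 + 0)\{c}\{b,c,d} + b.d.(0 + X))) :: --d--▸ v2
  v2 = 0 + (rec X. (0 + 0)\{c}\{b,c,d} + b.d.(0 + X)) :: --b--▸ v1
Trace ⟨c⟩ through P, begin at {u0}:
  [1] c ⇒ {u1}
  P completes σ.
Trace ⟨c⟩ through Q, begin at {v0}:
  [1] c ⇒ ∅  — Q cannot continue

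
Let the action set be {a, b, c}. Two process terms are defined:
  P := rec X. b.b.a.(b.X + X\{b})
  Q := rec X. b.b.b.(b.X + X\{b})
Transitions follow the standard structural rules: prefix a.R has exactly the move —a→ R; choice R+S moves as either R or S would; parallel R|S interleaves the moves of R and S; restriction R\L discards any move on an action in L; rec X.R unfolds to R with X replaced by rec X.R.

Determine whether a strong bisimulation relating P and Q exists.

Reachable graph of P (4 states):
  s0 = rec X. b.b.a.(b.X + X\{b}) | --b--▸ s1
  s1 = b.a.(b.(rec X. b.b.a.(b.X + X\{b})) + (rec X. b.b.a.(b.X + X\{b}))\{b}) | --b--▸ s2
  s2 = a.(b.(rec X. b.b.a.(b.X + X\{b})) + (rec X. b.b.a.(b.X + X\{b}))\{b}) | --a--▸ s3
  s3 = b.(rec X. b.b.a.(b.X + X\{b})) + (rec X. b.b.a.(b.X + X\{b}))\{b} | --b--▸ s0
Reachable graph of Q (4 states):
  t0 = rec X. b.b.b.(b.X + X\{b}) | --b--▸ t1
  t1 = b.b.(b.(rec X. b.b.b.(b.X + X\{b})) + (rec X. b.b.b.(b.X + X\{b}))\{b}) | --b--▸ t2
  t2 = b.(b.(rec X. b.b.b.(b.X + X\{b})) + (rec X. b.b.b.(b.X + X\{b}))\{b}) | --b--▸ t3
  t3 = b.(rec X. b.b.b.(b.X + X\{b})) + (rec X. b.b.b.(b.X + X\{b}))\{b} | --b--▸ t0
Partition-refinement fixed point:
  B0 = {s0}
  B1 = {s1}
  B2 = {s2}
  B3 = {s3}
  B4 = {t0, t1, t2, t3}
s0 ∈ B0, t0 ∈ B4 → different blocks

not bisimilar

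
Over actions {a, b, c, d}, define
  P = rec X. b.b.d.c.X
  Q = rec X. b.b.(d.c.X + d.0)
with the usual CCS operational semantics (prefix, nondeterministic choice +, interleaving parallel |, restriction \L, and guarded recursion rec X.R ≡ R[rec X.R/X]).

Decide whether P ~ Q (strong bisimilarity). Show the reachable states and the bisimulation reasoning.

P ≁ Q

LTS(P): 4 reachable states
  u0 = rec X. b.b.d.c.X | —b→ u1
  u1 = b.d.c.(rec X. b.b.d.c.X) | —b→ u2
  u2 = d.c.(rec X. b.b.d.c.X) | —d→ u3
  u3 = c.(rec X. b.b.d.c.X) | —c→ u0
LTS(Q): 5 reachable states
  v0 = rec X. b.b.(d.c.X + d.0) | —b→ v1
  v1 = b.(d.c.(rec X. b.b.(d.c.X + d.0)) + d.0) | —b→ v2
  v2 = d.c.(rec X. b.b.(d.c.X + d.0)) + d.0 | —d→ v3, —d→ v4
  v3 = 0 | (no moves)
  v4 = c.(rec X. b.b.(d.c.X + d.0)) | —c→ v0
Partition-refinement fixed point:
  B0 = {u0}
  B1 = {u1}
  B2 = {u2}
  B3 = {u3}
  B4 = {v0}
  B5 = {v1}
  B6 = {v2}
  B7 = {v4}
  B8 = {v3}
u0 ∈ B0, v0 ∈ B4 → different blocks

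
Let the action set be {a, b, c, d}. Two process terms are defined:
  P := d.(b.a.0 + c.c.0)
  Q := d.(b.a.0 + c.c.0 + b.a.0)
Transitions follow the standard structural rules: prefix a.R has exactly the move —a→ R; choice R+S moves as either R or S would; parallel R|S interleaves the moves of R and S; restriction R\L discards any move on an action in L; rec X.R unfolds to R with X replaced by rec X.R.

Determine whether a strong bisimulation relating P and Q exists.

bisimilar

P's transition system — 5 states:
  p0 = d.(b.a.0 + c.c.0) has moves --d--▸ p1
  p1 = b.a.0 + c.c.0 has moves --b--▸ p2, --c--▸ p3
  p2 = a.0 has moves --a--▸ p4
  p3 = c.0 has moves --c--▸ p4
  p4 = 0 has moves deadlocked
Q's transition system — 5 states:
  q0 = d.(b.a.0 + c.c.0 + b.a.0) has moves --d--▸ q1
  q1 = b.a.0 + c.c.0 + b.a.0 has moves --b--▸ q2, --c--▸ q3
  q2 = a.0 has moves --a--▸ q4
  q3 = c.0 has moves --c--▸ q4
  q4 = 0 has moves deadlocked
Bisimilarity quotient blocks:
  B0 = {p0, q0}
  B1 = {p1, q1}
  B2 = {p2, q2}
  B3 = {p4, q4}
  B4 = {p3, q3}
p0 ∈ B0, q0 ∈ B0 → same block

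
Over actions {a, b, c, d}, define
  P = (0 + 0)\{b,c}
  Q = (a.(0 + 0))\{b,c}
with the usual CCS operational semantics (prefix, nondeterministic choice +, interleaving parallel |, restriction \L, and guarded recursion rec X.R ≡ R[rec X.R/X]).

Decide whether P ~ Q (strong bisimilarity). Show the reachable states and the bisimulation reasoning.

not bisimilar

Reachable graph of P (1 states):
  p0 = (0 + 0)\{b,c} → deadlocked
Reachable graph of Q (2 states):
  q0 = (a.(0 + 0))\{b,c} → —a→ q1
  q1 = (0 + 0)\{b,c} → deadlocked
Partition-refinement fixed point:
  B0 = {p0, q1}
  B1 = {q0}
p0 ∈ B0, q0 ∈ B1 → different blocks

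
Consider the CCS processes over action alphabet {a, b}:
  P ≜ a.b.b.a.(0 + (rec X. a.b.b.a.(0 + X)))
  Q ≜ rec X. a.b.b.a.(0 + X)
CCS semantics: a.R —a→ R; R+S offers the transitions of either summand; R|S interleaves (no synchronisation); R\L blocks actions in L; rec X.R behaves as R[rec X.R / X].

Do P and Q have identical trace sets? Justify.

trace-equivalent

P's transition system — 5 states:
  m0 = a.b.b.a.(0 + (rec X. a.b.b.a.(0 + X))) → ··a··> m1
  m1 = b.b.a.(0 + (rec X. a.b.b.a.(0 + X))) → ··b··> m2
  m2 = b.a.(0 + (rec X. a.b.b.a.(0 + X))) → ··b··> m3
  m3 = a.(0 + (rec X. a.b.b.a.(0 + X))) → ··a··> m4
  m4 = 0 + (rec X. a.b.b.a.(0 + X)) → ··a··> m1
Q's transition system — 5 states:
  n0 = rec X. a.b.b.a.(0 + X) → ··a··> n1
  n1 = b.b.a.(0 + (rec X. a.b.b.a.(0 + X))) → ··b··> n2
  n2 = b.a.(0 + (rec X. a.b.b.a.(0 + X))) → ··b··> n3
  n3 = a.(0 + (rec X. a.b.b.a.(0 + X))) → ··a··> n4
  n4 = 0 + (rec X. a.b.b.a.(0 + X)) → ··a··> n1
Coarsest stable partition (strong bisimilarity classes):
  B0 = {m0, m4, n0, n4}
  B1 = {m1, n1}
  B2 = {m2, n2}
  B3 = {m3, n3}
m0 ∈ B0, n0 ∈ B0 → same block
Bisimilar ⇒ trace-equivalent.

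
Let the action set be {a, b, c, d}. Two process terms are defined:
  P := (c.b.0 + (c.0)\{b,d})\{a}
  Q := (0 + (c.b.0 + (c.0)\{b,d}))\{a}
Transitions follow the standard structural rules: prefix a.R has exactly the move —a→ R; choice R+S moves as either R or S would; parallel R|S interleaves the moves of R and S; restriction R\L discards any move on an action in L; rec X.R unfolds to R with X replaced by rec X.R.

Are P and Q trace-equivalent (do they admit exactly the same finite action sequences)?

LTS(P): 4 reachable states
  p0 = (c.b.0 + (c.0)\{b,d})\{a} → ··c··> p1, ··c··> p2
  p1 = (b.0)\{a} → ··b··> p3
  p2 = 0\{b,d}\{a} → ·
  p3 = 0\{a} → ·
LTS(Q): 4 reachable states
  q0 = (0 + (c.b.0 + (c.0)\{b,d}))\{a} → ··c··> q1, ··c··> q2
  q1 = (b.0)\{a} → ··b··> q3
  q2 = 0\{b,d}\{a} → ·
  q3 = 0\{a} → ·
Partition-refinement fixed point:
  B0 = {p0, q0}
  B1 = {p2, p3, q2, q3}
  B2 = {p1, q1}
p0 ∈ B0, q0 ∈ B0 → same block
Bisimilar ⇒ trace-equivalent.

YES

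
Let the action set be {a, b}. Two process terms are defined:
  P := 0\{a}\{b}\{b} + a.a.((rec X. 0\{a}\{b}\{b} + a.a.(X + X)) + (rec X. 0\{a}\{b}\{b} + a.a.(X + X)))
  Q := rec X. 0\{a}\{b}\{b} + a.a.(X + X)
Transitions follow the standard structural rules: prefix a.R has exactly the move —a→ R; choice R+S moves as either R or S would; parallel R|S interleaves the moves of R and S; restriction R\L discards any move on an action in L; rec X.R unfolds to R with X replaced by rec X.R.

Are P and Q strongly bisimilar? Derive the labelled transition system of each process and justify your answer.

bisimilar

Reachable graph of P (3 states):
  m0 = 0\{a}\{b}\{b} + a.a.((rec X. 0\{a}\{b}\{b} + a.a.(X + X)) + (rec X. 0\{a}\{b}\{b} + a.a.(X + X))) has moves —a→ m1
  m1 = a.((rec X. 0\{a}\{b}\{b} + a.a.(X + X)) + (rec X. 0\{a}\{b}\{b} + a.a.(X + X))) has moves —a→ m2
  m2 = (rec X. 0\{a}\{b}\{b} + a.a.(X + X)) + (rec X. 0\{a}\{b}\{b} + a.a.(X + X)) has moves —a→ m1
Reachable graph of Q (3 states):
  n0 = rec X. 0\{a}\{b}\{b} + a.a.(X + X) has moves —a→ n1
  n1 = a.((rec X. 0\{a}\{b}\{b} + a.a.(X + X)) + (rec X. 0\{a}\{b}\{b} + a.a.(X + X))) has moves —a→ n2
  n2 = (rec X. 0\{a}\{b}\{b} + a.a.(X + X)) + (rec X. 0\{a}\{b}\{b} + a.a.(X + X)) has moves —a→ n1
Bisimilarity quotient blocks:
  B0 = {m0, m1, m2, n0, n1, n2}
m0 ∈ B0, n0 ∈ B0 → same block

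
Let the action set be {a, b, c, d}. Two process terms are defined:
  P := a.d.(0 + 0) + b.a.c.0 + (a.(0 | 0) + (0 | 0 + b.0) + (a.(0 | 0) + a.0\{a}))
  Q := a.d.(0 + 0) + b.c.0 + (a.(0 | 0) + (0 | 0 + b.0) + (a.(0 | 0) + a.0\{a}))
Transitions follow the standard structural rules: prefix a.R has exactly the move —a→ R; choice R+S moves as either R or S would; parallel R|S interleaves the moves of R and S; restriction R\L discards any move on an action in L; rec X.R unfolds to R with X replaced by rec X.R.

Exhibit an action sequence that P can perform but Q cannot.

Reachable graph of P (8 states):
  u0 = a.d.(0 + 0) + b.a.c.0 + (a.(0 | 0) + (0 | 0 + b.0) + (a.(0 | 0) + a.0\{a})) → --a--▸ u1, --a--▸ u2, --a--▸ u3, --b--▸ u4, --b--▸ u5
  u1 = 0 | 0 → deadlocked
  u2 = 0\{a} → deadlocked
  u3 = d.(0 + 0) → --d--▸ u6
  u4 = 0 → deadlocked
  u5 = a.c.0 → --a--▸ u7
  u6 = 0 + 0 → deadlocked
  u7 = c.0 → --c--▸ u4
Reachable graph of Q (7 states):
  v0 = a.d.(0 + 0) + b.c.0 + (a.(0 | 0) + (0 | 0 + b.0) + (a.(0 | 0) + a.0\{a})) → --a--▸ v1, --a--▸ v2, --a--▸ v3, --b--▸ v4, --b--▸ v5
  v1 = 0 | 0 → deadlocked
  v2 = 0\{a} → deadlocked
  v3 = d.(0 + 0) → --d--▸ v6
  v4 = 0 → deadlocked
  v5 = c.0 → --c--▸ v4
  v6 = 0 + 0 → deadlocked
Executing ba from P (initial set {u0}):
  [1] b ⇒ {u4, u5}
  [2] a ⇒ {u7}
  P completes σ.
Executing ba from Q (initial set {v0}):
  [1] b ⇒ {v4, v5}
  [2] a ⇒ ∅  — Q cannot continue

ba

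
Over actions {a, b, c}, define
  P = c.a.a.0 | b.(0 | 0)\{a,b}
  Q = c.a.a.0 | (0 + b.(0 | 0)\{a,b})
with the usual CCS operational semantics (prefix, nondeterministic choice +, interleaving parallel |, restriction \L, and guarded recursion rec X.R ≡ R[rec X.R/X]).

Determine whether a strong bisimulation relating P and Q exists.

YES

Reachable graph of P (8 states):
  p0 = c.a.a.0 | b.(0 | 0)\{a,b} | --b--▸ p1, --c--▸ p2
  p1 = c.a.a.0 | (0 | 0)\{a,b} | --c--▸ p3
  p2 = a.a.0 | b.(0 | 0)\{a,b} | --a--▸ p4, --b--▸ p3
  p3 = a.a.0 | (0 | 0)\{a,b} | --a--▸ p5
  p4 = a.0 | b.(0 | 0)\{a,b} | --a--▸ p6, --b--▸ p5
  p5 = a.0 | (0 | 0)\{a,b} | --a--▸ p7
  p6 = 0 | b.(0 | 0)\{a,b} | --b--▸ p7
  p7 = 0 | (0 | 0)\{a,b} | deadlocked
Reachable graph of Q (8 states):
  q0 = c.a.a.0 | (0 + b.(0 | 0)\{a,b}) | --b--▸ q1, --c--▸ q2
  q1 = c.a.a.0 | (0 | 0)\{a,b} | --c--▸ q3
  q2 = a.a.0 | (0 + b.(0 | 0)\{a,b}) | --a--▸ q4, --b--▸ q3
  q3 = a.a.0 | (0 | 0)\{a,b} | --a--▸ q5
  q4 = a.0 | (0 + b.(0 | 0)\{a,b}) | --a--▸ q6, --b--▸ q5
  q5 = a.0 | (0 | 0)\{a,b} | --a--▸ q7
  q6 = 0 | (0 + b.(0 | 0)\{a,b}) | --b--▸ q7
  q7 = 0 | (0 | 0)\{a,b} | deadlocked
Coarsest stable partition (strong bisimilarity classes):
  B0 = {p0, q0}
  B1 = {p2, q2}
  B2 = {p3, q3}
  B3 = {p5, q5}
  B4 = {p7, q7}
  B5 = {p4, q4}
  B6 = {p6, q6}
  B7 = {p1, q1}
p0 ∈ B0, q0 ∈ B0 → same block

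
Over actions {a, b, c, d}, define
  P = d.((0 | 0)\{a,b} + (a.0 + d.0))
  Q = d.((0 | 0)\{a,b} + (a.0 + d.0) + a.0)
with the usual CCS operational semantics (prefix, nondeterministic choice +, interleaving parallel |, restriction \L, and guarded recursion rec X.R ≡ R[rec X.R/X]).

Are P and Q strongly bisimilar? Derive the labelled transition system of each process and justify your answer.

LTS(P): 3 reachable states
  p0 = d.((0 | 0)\{a,b} + (a.0 + d.0)) → =d=> p1
  p1 = (0 | 0)\{a,b} + (a.0 + d.0) → =a=> p2, =d=> p2
  p2 = 0 → ·
LTS(Q): 3 reachable states
  q0 = d.((0 | 0)\{a,b} + (a.0 + d.0) + a.0) → =d=> q1
  q1 = (0 | 0)\{a,b} + (a.0 + d.0) + a.0 → =a=> q2, =d=> q2
  q2 = 0 → ·
Bisimilarity quotient blocks:
  B0 = {p0, q0}
  B1 = {p1, q1}
  B2 = {p2, q2}
p0 ∈ B0, q0 ∈ B0 → same block

YES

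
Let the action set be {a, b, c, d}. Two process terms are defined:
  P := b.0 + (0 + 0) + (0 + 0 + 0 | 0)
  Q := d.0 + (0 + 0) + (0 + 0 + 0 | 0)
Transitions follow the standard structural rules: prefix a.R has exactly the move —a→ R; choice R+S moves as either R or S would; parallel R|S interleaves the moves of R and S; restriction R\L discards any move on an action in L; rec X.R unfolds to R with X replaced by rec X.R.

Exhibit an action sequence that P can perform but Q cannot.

b

P's transition system — 2 states:
  m0 = b.0 + (0 + 0) + (0 + 0 + 0 | 0) :: =b=> m1
  m1 = 0 :: (no moves)
Q's transition system — 2 states:
  n0 = d.0 + (0 + 0) + (0 + 0 + 0 | 0) :: =d=> n1
  n1 = 0 :: (no moves)
Executing b from P (initial set {m0}):
  [1] b ⇒ {m1}
  P completes σ.
Executing b from Q (initial set {n0}):
  [1] b ⇒ no successor for Q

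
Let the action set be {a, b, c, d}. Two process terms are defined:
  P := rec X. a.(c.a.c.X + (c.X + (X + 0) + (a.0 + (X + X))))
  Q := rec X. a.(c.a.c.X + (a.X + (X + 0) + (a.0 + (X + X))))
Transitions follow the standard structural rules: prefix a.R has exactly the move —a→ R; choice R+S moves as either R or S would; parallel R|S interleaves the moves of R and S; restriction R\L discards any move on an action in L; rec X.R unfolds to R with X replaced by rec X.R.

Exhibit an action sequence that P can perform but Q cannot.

acaa

P's transition system — 5 states:
  s0 = rec X. a.(c.a.c.X + (c.X + (X + 0) + (a.0 + (X + X)))) :: ··a··> s1
  s1 = c.a.c.(rec X. a.(c.a.c.X + (c.X + (X + 0) + (a.0 + (X + X))))) + (c.(rec X. a.(c.a.c.X + (c.X + (X + 0) + (a.0 + (X + X))))) + ((rec X. a.(c.a.c.X + (c.X + (X + 0) + (a.0 + (X + X))))) + 0) + (a.0 + ((rec X. a.(c.a.c.X + (c.X + (X + 0) + (a.0 + (X + X))))) + (rec X. a.(c.a.c.X + (c.X + (X + 0) + (a.0 + (X + X)))))))) :: ··a··> s1, ··a··> s2, ··c··> s0, ··c··> s3
  s2 = 0 :: stopped
  s3 = a.c.(rec X. a.(c.a.c.X + (c.X + (X + 0) + (a.0 + (X + X))))) :: ··a··> s4
  s4 = c.(rec X. a.(c.a.c.X + (c.X + (X + 0) + (a.0 + (X + X))))) :: ··c··> s0
Q's transition system — 5 states:
  t0 = rec X. a.(c.a.c.X + (a.X + (X + 0) + (a.0 + (X + X)))) :: ··a··> t1
  t1 = c.a.c.(rec X. a.(c.a.c.X + (a.X + (X + 0) + (a.0 + (X + X))))) + (a.(rec X. a.(c.a.c.X + (a.X + (X + 0) + (a.0 + (X + X))))) + ((rec X. a.(c.a.c.X + (a.X + (X + 0) + (a.0 + (X + X))))) + 0) + (a.0 + ((rec X. a.(c.a.c.X + (a.X + (X + 0) + (a.0 + (X + X))))) + (rec X. a.(c.a.c.X + (a.X + (X + 0) + (a.0 + (X + X)))))))) :: ··a··> t0, ··a··> t1, ··a··> t2, ··c··> t3
  t2 = 0 :: stopped
  t3 = a.c.(rec X. a.(c.a.c.X + (a.X + (X + 0) + (a.0 + (X + X))))) :: ··a··> t4
  t4 = c.(rec X. a.(c.a.c.X + (a.X + (X + 0) + (a.0 + (X + X))))) :: ··c··> t0
Trace ⟨acaa⟩ through P, begin at {s0}:
  after a @ step 1: {s1}
  after c @ step 2: {s0, s3}
  after a @ step 3: {s1, s4}
  after a @ step 4: {s1, s2}
  ✓ P
Trace ⟨acaa⟩ through Q, begin at {t0}:
  after a @ step 1: {t1}
  after c @ step 2: {t3}
  after a @ step 3: {t4}
  after a @ step 4: ∅  — Q cannot continue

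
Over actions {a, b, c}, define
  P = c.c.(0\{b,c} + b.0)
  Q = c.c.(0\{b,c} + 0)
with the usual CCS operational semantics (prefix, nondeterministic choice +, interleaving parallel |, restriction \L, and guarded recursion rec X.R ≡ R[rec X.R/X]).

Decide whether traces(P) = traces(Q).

trace-distinct — witness ⟨ccb⟩

LTS(P): 4 reachable states
  s0 = c.c.(0\{b,c} + b.0) has moves —c→ s1
  s1 = c.(0\{b,c} + b.0) has moves —c→ s2
  s2 = 0\{b,c} + b.0 has moves —b→ s3
  s3 = 0 has moves ∅
LTS(Q): 3 reachable states
  t0 = c.c.(0\{b,c} + 0) has moves —c→ t1
  t1 = c.(0\{b,c} + 0) has moves —c→ t2
  t2 = 0\{b,c} + 0 has moves ∅
Run σ = ⟨ccb⟩ on P: start {s0}
  step 1 (c): {s1}
  step 2 (c): {s2}
  step 3 (b): {s3}
  ✓ P
Run σ = ⟨ccb⟩ on Q: start {t0}
  step 1 (c): {t1}
  step 2 (c): {t2}
  step 3 (b): ∅  — Q cannot continue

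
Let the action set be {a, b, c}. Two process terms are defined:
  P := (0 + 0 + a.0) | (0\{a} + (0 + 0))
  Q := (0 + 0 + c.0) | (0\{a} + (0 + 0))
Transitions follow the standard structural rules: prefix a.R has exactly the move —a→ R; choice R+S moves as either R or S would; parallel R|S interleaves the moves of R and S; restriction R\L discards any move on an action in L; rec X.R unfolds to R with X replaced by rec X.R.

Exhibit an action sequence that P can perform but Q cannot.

LTS(P): 2 reachable states
  m0 = (0 + 0 + a.0) | (0\{a} + (0 + 0)) :: =a=> m1
  m1 = 0 | (0\{a} + (0 + 0)) :: deadlocked
LTS(Q): 2 reachable states
  n0 = (0 + 0 + c.0) | (0\{a} + (0 + 0)) :: =c=> n1
  n1 = 0 | (0\{a} + (0 + 0)) :: deadlocked
Executing a from P (initial set {m0}):
  [1] a ⇒ {m1}
  — P admits the full trace.
Executing a from Q (initial set {n0}):
  [1] a ⇒ ∅  — Q cannot continue

a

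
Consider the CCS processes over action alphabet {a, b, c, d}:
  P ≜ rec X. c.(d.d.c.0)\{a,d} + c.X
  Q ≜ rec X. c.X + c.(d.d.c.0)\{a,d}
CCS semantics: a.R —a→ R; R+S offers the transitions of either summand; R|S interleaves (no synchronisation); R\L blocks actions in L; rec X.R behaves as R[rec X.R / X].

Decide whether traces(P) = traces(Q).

P's transition system — 2 states:
  s0 = rec X. c.(d.d.c.0)\{a,d} + c.X ⊢ —c→ s0, —c→ s1
  s1 = (d.d.c.0)\{a,d} ⊢ stopped
Q's transition system — 2 states:
  t0 = rec X. c.X + c.(d.d.c.0)\{a,d} ⊢ —c→ t0, —c→ t1
  t1 = (d.d.c.0)\{a,d} ⊢ stopped
Partition-refinement fixed point:
  B0 = {s0, t0}
  B1 = {s1, t1}
s0 ∈ B0, t0 ∈ B0 → same block
Bisimilar ⇒ trace-equivalent.

trace-equivalent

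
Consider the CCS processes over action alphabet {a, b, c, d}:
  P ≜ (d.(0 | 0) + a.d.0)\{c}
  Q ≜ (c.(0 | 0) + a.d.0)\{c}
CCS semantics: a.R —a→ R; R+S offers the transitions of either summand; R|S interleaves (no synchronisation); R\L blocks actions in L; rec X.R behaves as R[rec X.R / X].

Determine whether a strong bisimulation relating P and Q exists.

P's transition system — 4 states:
  s0 = (d.(0 | 0) + a.d.0)\{c} → —a→ s1, —d→ s2
  s1 = (d.0)\{c} → —d→ s3
  s2 = (0 | 0)\{c} → deadlocked
  s3 = 0\{c} → deadlocked
Q's transition system — 3 states:
  t0 = (c.(0 | 0) + a.d.0)\{c} → —a→ t1
  t1 = (d.0)\{c} → —d→ t2
  t2 = 0\{c} → deadlocked
Bisimilarity quotient blocks:
  B0 = {s0}
  B1 = {s2, s3, t2}
  B2 = {s1, t1}
  B3 = {t0}
s0 ∈ B0, t0 ∈ B3 → different blocks

NO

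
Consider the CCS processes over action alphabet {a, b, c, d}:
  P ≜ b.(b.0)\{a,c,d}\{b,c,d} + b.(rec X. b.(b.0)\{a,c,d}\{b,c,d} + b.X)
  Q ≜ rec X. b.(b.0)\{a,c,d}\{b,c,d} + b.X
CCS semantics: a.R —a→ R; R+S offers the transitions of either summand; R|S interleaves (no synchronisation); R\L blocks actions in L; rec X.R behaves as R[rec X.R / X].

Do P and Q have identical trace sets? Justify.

LTS(P): 3 reachable states
  s0 = b.(b.0)\{a,c,d}\{b,c,d} + b.(rec X. b.(b.0)\{a,c,d}\{b,c,d} + b.X) has moves =b=> s1, =b=> s2
  s1 = (b.0)\{a,c,d}\{b,c,d} has moves (no moves)
  s2 = rec X. b.(b.0)\{a,c,d}\{b,c,d} + b.X has moves =b=> s1, =b=> s2
LTS(Q): 2 reachable states
  t0 = rec X. b.(b.0)\{a,c,d}\{b,c,d} + b.X has moves =b=> t0, =b=> t1
  t1 = (b.0)\{a,c,d}\{b,c,d} has moves (no moves)
Partition-refinement fixed point:
  B0 = {s0, s2, t0}
  B1 = {s1, t1}
s0 ∈ B0, t0 ∈ B0 → same block
Bisimilar ⇒ trace-equivalent.

trace-equivalent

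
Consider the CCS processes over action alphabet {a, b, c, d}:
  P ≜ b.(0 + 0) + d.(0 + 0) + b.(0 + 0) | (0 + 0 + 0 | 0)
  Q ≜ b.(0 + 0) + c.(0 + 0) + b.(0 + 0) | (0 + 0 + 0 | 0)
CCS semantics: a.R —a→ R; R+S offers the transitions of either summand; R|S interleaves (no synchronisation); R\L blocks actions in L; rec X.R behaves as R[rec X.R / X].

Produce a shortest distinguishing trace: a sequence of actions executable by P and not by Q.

P's transition system — 3 states:
  p0 = b.(0 + 0) + d.(0 + 0) + b.(0 + 0) | (0 + 0 + 0 | 0) :: --b--▸ p1, --b--▸ p2, --d--▸ p2
  p1 = (0 + 0) | (0 + 0 + 0 | 0) :: ·
  p2 = 0 + 0 :: ·
Q's transition system — 3 states:
  q0 = b.(0 + 0) + c.(0 + 0) + b.(0 + 0) | (0 + 0 + 0 | 0) :: --b--▸ q1, --b--▸ q2, --c--▸ q2
  q1 = (0 + 0) | (0 + 0 + 0 | 0) :: ·
  q2 = 0 + 0 :: ·
Run σ = ⟨d⟩ on P: start {p0}
  step 1 (d): {p2}
  — P admits the full trace.
Run σ = ⟨d⟩ on Q: start {q0}
  step 1 (d): ∅ (Q stuck)

d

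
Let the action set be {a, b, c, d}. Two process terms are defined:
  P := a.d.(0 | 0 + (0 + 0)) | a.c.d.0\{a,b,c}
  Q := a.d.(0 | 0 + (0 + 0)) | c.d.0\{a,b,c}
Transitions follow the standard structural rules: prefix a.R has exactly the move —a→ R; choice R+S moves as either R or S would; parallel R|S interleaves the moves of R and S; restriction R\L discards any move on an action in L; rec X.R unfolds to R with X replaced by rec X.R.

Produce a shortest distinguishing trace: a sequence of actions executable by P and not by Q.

P's transition system — 12 states:
  m0 = a.d.(0 | 0 + (0 + 0)) | a.c.d.0\{a,b,c} has moves =a=> m1, =a=> m2
  m1 = a.d.(0 | 0 + (0 + 0)) | c.d.0\{a,b,c} has moves =a=> m3, =c=> m4
  m2 = d.(0 | 0 + (0 + 0)) | a.c.d.0\{a,b,c} has moves =a=> m3, =d=> m5
  m3 = d.(0 | 0 + (0 + 0)) | c.d.0\{a,b,c} has moves =c=> m6, =d=> m7
  m4 = a.d.(0 | 0 + (0 + 0)) | d.0\{a,b,c} has moves =a=> m6, =d=> m8
  m5 = (0 | 0 + (0 + 0)) | a.c.d.0\{a,b,c} has moves =a=> m7
  m6 = d.(0 | 0 + (0 + 0)) | d.0\{a,b,c} has moves =d=> m10, =d=> m9
  m7 = (0 | 0 + (0 + 0)) | c.d.0\{a,b,c} has moves =c=> m9
  m8 = a.d.(0 | 0 + (0 + 0)) | 0\{a,b,c} has moves =a=> m10
  m9 = (0 | 0 + (0 + 0)) | d.0\{a,b,c} has moves =d=> m11
  m10 = d.(0 | 0 + (0 + 0)) | 0\{a,b,c} has moves =d=> m11
  m11 = (0 | 0 + (0 + 0)) | 0\{a,b,c} has moves (no moves)
Q's transition system — 9 states:
  n0 = a.d.(0 | 0 + (0 + 0)) | c.d.0\{a,b,c} has moves =a=> n1, =c=> n2
  n1 = d.(0 | 0 + (0 + 0)) | c.d.0\{a,b,c} has moves =c=> n3, =d=> n4
  n2 = a.d.(0 | 0 + (0 + 0)) | d.0\{a,b,c} has moves =a=> n3, =d=> n5
  n3 = d.(0 | 0 + (0 + 0)) | d.0\{a,b,c} has moves =d=> n6, =d=> n7
  n4 = (0 | 0 + (0 + 0)) | c.d.0\{a,b,c} has moves =c=> n6
  n5 = a.d.(0 | 0 + (0 + 0)) | 0\{a,b,c} has moves =a=> n7
  n6 = (0 | 0 + (0 + 0)) | d.0\{a,b,c} has moves =d=> n8
  n7 = d.(0 | 0 + (0 + 0)) | 0\{a,b,c} has moves =d=> n8
  n8 = (0 | 0 + (0 + 0)) | 0\{a,b,c} has moves (no moves)
Run σ = ⟨aa⟩ on P: start {m0}
  step 1 (a): {m1, m2}
  step 2 (a): {m3}
  ✓ P
Run σ = ⟨aa⟩ on Q: start {n0}
  step 1 (a): {n1}
  step 2 (a): ∅ (Q stuck)

aa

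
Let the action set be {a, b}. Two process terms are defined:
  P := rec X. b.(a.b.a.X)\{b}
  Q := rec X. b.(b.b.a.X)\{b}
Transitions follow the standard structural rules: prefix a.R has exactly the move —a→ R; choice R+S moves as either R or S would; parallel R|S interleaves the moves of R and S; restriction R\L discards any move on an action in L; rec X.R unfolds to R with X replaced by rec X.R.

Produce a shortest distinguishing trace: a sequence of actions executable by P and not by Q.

LTS(P): 3 reachable states
  u0 = rec X. b.(a.b.a.X)\{b} → —b→ u1
  u1 = (a.b.a.(rec X. b.(a.b.a.X)\{b}))\{b} → —a→ u2
  u2 = (b.a.(rec X. b.(a.b.a.X)\{b}))\{b} → ∅
LTS(Q): 2 reachable states
  v0 = rec X. b.(b.b.a.X)\{b} → —b→ v1
  v1 = (b.b.a.(rec X. b.(b.b.a.X)\{b}))\{b} → ∅
Trace ⟨ba⟩ through P, begin at {u0}:
  [1] b ⇒ {u1}
  [2] a ⇒ {u2}
  P completes σ.
Trace ⟨ba⟩ through Q, begin at {v0}:
  [1] b ⇒ {v1}
  [2] a ⇒ ∅  — Q cannot continue

ba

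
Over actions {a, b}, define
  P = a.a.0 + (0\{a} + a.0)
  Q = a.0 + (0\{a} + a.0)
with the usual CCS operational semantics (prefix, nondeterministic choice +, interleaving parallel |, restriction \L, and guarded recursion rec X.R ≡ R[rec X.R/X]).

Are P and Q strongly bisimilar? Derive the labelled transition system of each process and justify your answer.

NO

LTS(P): 3 reachable states
  u0 = a.a.0 + (0\{a} + a.0) has moves =a=> u1, =a=> u2
  u1 = 0 has moves (no moves)
  u2 = a.0 has moves =a=> u1
LTS(Q): 2 reachable states
  v0 = a.0 + (0\{a} + a.0) has moves =a=> v1
  v1 = 0 has moves (no moves)
Coarsest stable partition (strong bisimilarity classes):
  B0 = {u0}
  B1 = {u1, v1}
  B2 = {u2, v0}
u0 ∈ B0, v0 ∈ B2 → different blocks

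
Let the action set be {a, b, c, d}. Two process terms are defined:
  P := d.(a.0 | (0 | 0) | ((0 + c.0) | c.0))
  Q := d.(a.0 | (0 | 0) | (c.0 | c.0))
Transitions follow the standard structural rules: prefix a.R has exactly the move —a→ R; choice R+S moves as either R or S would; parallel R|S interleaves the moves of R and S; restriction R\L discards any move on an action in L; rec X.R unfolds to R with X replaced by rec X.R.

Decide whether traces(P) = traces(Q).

YES

Reachable graph of P (9 states):
  u0 = d.(a.0 | (0 | 0) | ((0 + c.0) | c.0)) has moves =d=> u1
  u1 = a.0 | (0 | 0) | ((0 + c.0) | c.0) has moves =a=> u2, =c=> u3, =c=> u4
  u2 = 0 | (0 | 0) | ((0 + c.0) | c.0) has moves =c=> u5, =c=> u6
  u3 = a.0 | (0 | 0) | ((0 + c.0) | 0) has moves =a=> u5, =c=> u7
  u4 = a.0 | (0 | 0) | (0 | c.0) has moves =a=> u6, =c=> u7
  u5 = 0 | (0 | 0) | ((0 + c.0) | 0) has moves =c=> u8
  u6 = 0 | (0 | 0) | (0 | c.0) has moves =c=> u8
  u7 = a.0 | (0 | 0) | (0 | 0) has moves =a=> u8
  u8 = 0 | (0 | 0) | (0 | 0) has moves ∅
Reachable graph of Q (9 states):
  v0 = d.(a.0 | (0 | 0) | (c.0 | c.0)) has moves =d=> v1
  v1 = a.0 | (0 | 0) | (c.0 | c.0) has moves =a=> v2, =c=> v3, =c=> v4
  v2 = 0 | (0 | 0) | (c.0 | c.0) has moves =c=> v5, =c=> v6
  v3 = a.0 | (0 | 0) | (0 | c.0) has moves =a=> v5, =c=> v7
  v4 = a.0 | (0 | 0) | (c.0 | 0) has moves =a=> v6, =c=> v7
  v5 = 0 | (0 | 0) | (0 | c.0) has moves =c=> v8
  v6 = 0 | (0 | 0) | (c.0 | 0) has moves =c=> v8
  v7 = a.0 | (0 | 0) | (0 | 0) has moves =a=> v8
  v8 = 0 | (0 | 0) | (0 | 0) has moves ∅
Partition-refinement fixed point:
  B0 = {u0, v0}
  B1 = {u1, v1}
  B2 = {u2, v2}
  B3 = {u5, u6, v5, v6}
  B4 = {u8, v8}
  B5 = {u3, u4, v3, v4}
  B6 = {u7, v7}
u0 ∈ B0, v0 ∈ B0 → same block
Bisimilar ⇒ trace-equivalent.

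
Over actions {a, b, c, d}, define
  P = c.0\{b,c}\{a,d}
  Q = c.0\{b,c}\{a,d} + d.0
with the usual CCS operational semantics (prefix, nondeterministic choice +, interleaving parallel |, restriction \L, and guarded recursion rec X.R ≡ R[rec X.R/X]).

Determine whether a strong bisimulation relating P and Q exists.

not bisimilar

LTS(P): 2 reachable states
  u0 = c.0\{b,c}\{a,d} :: =c=> u1
  u1 = 0\{b,c}\{a,d} :: stopped
LTS(Q): 3 reachable states
  v0 = c.0\{b,c}\{a,d} + d.0 :: =c=> v1, =d=> v2
  v1 = 0\{b,c}\{a,d} :: stopped
  v2 = 0 :: stopped
Partition-refinement fixed point:
  B0 = {u0}
  B1 = {u1, v1, v2}
  B2 = {v0}
u0 ∈ B0, v0 ∈ B2 → different blocks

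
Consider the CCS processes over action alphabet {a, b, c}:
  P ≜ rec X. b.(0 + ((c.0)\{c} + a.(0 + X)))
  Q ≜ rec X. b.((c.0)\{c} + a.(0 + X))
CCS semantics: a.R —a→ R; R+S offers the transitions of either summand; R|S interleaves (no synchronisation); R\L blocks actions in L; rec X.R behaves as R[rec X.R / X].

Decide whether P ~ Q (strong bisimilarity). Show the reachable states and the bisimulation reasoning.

P's transition system — 3 states:
  s0 = rec X. b.(0 + ((c.0)\{c} + a.(0 + X))) → =b=> s1
  s1 = 0 + ((c.0)\{c} + a.(0 + (rec X. b.(0 + ((c.0)\{c} + a.(0 + X)))))) → =a=> s2
  s2 = 0 + (rec X. b.(0 + ((c.0)\{c} + a.(0 + X)))) → =b=> s1
Q's transition system — 3 states:
  t0 = rec X. b.((c.0)\{c} + a.(0 + X)) → =b=> t1
  t1 = (c.0)\{c} + a.(0 + (rec X. b.((c.0)\{c} + a.(0 + X)))) → =a=> t2
  t2 = 0 + (rec X. b.((c.0)\{c} + a.(0 + X))) → =b=> t1
Bisimilarity quotient blocks:
  B0 = {s0, s2, t0, t2}
  B1 = {s1, t1}
s0 ∈ B0, t0 ∈ B0 → same block

P ~ Q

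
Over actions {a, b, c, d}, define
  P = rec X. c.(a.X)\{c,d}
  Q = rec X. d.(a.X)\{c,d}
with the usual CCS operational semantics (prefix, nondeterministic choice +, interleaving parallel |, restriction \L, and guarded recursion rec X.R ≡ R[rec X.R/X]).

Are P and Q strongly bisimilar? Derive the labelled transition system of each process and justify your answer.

P ≁ Q

P's transition system — 3 states:
  p0 = rec X. c.(a.X)\{c,d} → =c=> p1
  p1 = (a.(rec X. c.(a.X)\{c,d}))\{c,d} → =a=> p2
  p2 = (rec X. c.(a.X)\{c,d})\{c,d} → deadlocked
Q's transition system — 3 states:
  q0 = rec X. d.(a.X)\{c,d} → =d=> q1
  q1 = (a.(rec X. d.(a.X)\{c,d}))\{c,d} → =a=> q2
  q2 = (rec X. d.(a.X)\{c,d})\{c,d} → deadlocked
Partition-refinement fixed point:
  B0 = {p0}
  B1 = {p1, q1}
  B2 = {p2, q2}
  B3 = {q0}
p0 ∈ B0, q0 ∈ B3 → different blocks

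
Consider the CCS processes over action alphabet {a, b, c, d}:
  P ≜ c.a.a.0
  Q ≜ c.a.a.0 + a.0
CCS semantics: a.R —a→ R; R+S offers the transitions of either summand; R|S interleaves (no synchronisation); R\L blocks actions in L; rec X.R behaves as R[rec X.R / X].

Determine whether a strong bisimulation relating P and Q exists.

P's transition system — 4 states:
  m0 = c.a.a.0 ⊢ —c→ m1
  m1 = a.a.0 ⊢ —a→ m2
  m2 = a.0 ⊢ —a→ m3
  m3 = 0 ⊢ (no moves)
Q's transition system — 4 states:
  n0 = c.a.a.0 + a.0 ⊢ —a→ n1, —c→ n2
  n1 = 0 ⊢ (no moves)
  n2 = a.a.0 ⊢ —a→ n3
  n3 = a.0 ⊢ —a→ n1
Bisimilarity quotient blocks:
  B0 = {m0}
  B1 = {m1, n2}
  B2 = {m2, n3}
  B3 = {m3, n1}
  B4 = {n0}
m0 ∈ B0, n0 ∈ B4 → different blocks

NO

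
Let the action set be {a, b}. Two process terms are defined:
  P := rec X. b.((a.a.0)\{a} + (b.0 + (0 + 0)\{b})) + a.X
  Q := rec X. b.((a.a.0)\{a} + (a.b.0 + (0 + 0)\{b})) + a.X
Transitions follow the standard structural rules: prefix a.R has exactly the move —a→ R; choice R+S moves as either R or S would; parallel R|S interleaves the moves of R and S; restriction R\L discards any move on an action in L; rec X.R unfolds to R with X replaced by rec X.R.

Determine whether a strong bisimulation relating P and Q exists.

not bisimilar

Reachable graph of P (3 states):
  s0 = rec X. b.((a.a.0)\{a} + (b.0 + (0 + 0)\{b})) + a.X → ··a··> s0, ··b··> s1
  s1 = (a.a.0)\{a} + (b.0 + (0 + 0)\{b}) → ··b··> s2
  s2 = 0 → stopped
Reachable graph of Q (4 states):
  t0 = rec X. b.((a.a.0)\{a} + (a.b.0 + (0 + 0)\{b})) + a.X → ··a··> t0, ··b··> t1
  t1 = (a.a.0)\{a} + (a.b.0 + (0 + 0)\{b}) → ··a··> t2
  t2 = b.0 → ··b··> t3
  t3 = 0 → stopped
Partition-refinement fixed point:
  B0 = {s0}
  B1 = {s1, t2}
  B2 = {s2, t3}
  B3 = {t0}
  B4 = {t1}
s0 ∈ B0, t0 ∈ B3 → different blocks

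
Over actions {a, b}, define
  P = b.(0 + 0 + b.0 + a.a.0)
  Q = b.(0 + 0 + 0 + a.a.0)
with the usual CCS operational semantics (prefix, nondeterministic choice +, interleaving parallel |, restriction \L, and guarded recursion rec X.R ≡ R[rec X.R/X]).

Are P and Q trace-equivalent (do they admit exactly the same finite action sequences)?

P's transition system — 4 states:
  m0 = b.(0 + 0 + b.0 + a.a.0) :: -b-> m1
  m1 = 0 + 0 + b.0 + a.a.0 :: -a-> m2, -b-> m3
  m2 = a.0 :: -a-> m3
  m3 = 0 :: ∅
Q's transition system — 4 states:
  n0 = b.(0 + 0 + 0 + a.a.0) :: -b-> n1
  n1 = 0 + 0 + 0 + a.a.0 :: -a-> n2
  n2 = a.0 :: -a-> n3
  n3 = 0 :: ∅
Executing bb from P (initial set {m0}):
  after b @ step 1: {m1}
  after b @ step 2: {m3}
  P completes σ.
Executing bb from Q (initial set {n0}):
  after b @ step 1: {n1}
  after b @ step 2: ∅ (Q stuck)

NO — witness ⟨bb⟩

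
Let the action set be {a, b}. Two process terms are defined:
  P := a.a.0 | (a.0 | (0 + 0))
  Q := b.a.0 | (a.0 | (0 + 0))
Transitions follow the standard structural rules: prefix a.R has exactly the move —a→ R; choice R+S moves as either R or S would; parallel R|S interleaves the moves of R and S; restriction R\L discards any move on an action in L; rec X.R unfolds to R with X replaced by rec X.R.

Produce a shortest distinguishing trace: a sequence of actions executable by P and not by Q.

aa

LTS(P): 6 reachable states
  s0 = a.a.0 | (a.0 | (0 + 0)) :: -a-> s1, -a-> s2
  s1 = a.0 | (a.0 | (0 + 0)) :: -a-> s3, -a-> s4
  s2 = a.a.0 | (0 | (0 + 0)) :: -a-> s4
  s3 = 0 | (a.0 | (0 + 0)) :: -a-> s5
  s4 = a.0 | (0 | (0 + 0)) :: -a-> s5
  s5 = 0 | (0 | (0 + 0)) :: ∅
LTS(Q): 6 reachable states
  t0 = b.a.0 | (a.0 | (0 + 0)) :: -a-> t1, -b-> t2
  t1 = b.a.0 | (0 | (0 + 0)) :: -b-> t3
  t2 = a.0 | (a.0 | (0 + 0)) :: -a-> t3, -a-> t4
  t3 = a.0 | (0 | (0 + 0)) :: -a-> t5
  t4 = 0 | (a.0 | (0 + 0)) :: -a-> t5
  t5 = 0 | (0 | (0 + 0)) :: ∅
Executing aa from P (initial set {s0}):
  [1] a ⇒ {s1, s2}
  [2] a ⇒ {s3, s4}
  ✓ P
Executing aa from Q (initial set {t0}):
  [1] a ⇒ {t1}
  [2] a ⇒ ∅ (Q stuck)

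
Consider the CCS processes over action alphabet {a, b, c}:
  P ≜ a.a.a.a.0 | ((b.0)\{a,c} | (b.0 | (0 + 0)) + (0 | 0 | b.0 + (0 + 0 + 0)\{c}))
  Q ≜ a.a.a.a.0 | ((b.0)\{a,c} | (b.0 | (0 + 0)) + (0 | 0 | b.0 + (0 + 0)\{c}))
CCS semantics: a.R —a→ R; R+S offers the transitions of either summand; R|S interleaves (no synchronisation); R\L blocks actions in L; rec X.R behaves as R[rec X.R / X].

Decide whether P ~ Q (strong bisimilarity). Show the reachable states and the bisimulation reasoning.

P's transition system — 25 states:
  m0 = a.a.a.a.0 | ((b.0)\{a,c} | (b.0 | (0 + 0)) + (0 | 0 | b.0 + (0 + 0 + 0)\{c})) :: ··a··> m1, ··b··> m2, ··b··> m3, ··b··> m4
  m1 = a.a.a.0 | ((b.0)\{a,c} | (b.0 | (0 + 0)) + (0 | 0 | b.0 + (0 + 0 + 0)\{c})) :: ··a··> m5, ··b··> m6, ··b··> m7, ··b··> m8
  m2 = a.a.a.a.0 | ((b.0)\{a,c} | (0 | (0 + 0))) :: ··a··> m6, ··b··> m9
  m3 = a.a.a.a.0 | (0 | 0 | 0) :: ··a··> m7
  m4 = a.a.a.a.0 | (0\{a,c} | (b.0 | (0 + 0))) :: ··a··> m8, ··b··> m9
  m5 = a.a.0 | ((b.0)\{a,c} | (b.0 | (0 + 0)) + (0 | 0 | b.0 + (0 + 0 + 0)\{c})) :: ··a··> m10, ··b··> m11, ··b··> m12, ··b··> m13
  m6 = a.a.a.0 | ((b.0)\{a,c} | (0 | (0 + 0))) :: ··a··> m11, ··b··> m14
  m7 = a.a.a.0 | (0 | 0 | 0) :: ··a··> m12
  m8 = a.a.a.0 | (0\{a,c} | (b.0 | (0 + 0))) :: ··a··> m13, ··b··> m14
  m9 = a.a.a.a.0 | (0\{a,c} | (0 | (0 + 0))) :: ··a··> m14
  m10 = a.0 | ((b.0)\{a,c} | (b.0 | (0 + 0)) + (0 | 0 | b.0 + (0 + 0 + 0)\{c})) :: ··a··> m15, ··b··> m16, ··b··> m17, ··b··> m18
  m11 = a.a.0 | ((b.0)\{a,c} | (0 | (0 + 0))) :: ··a··> m16, ··b··> m19
  m12 = a.a.0 | (0 | 0 | 0) :: ··a··> m17
  m13 = a.a.0 | (0\{a,c} | (b.0 | (0 + 0))) :: ··a··> m18, ··b··> m19
  m14 = a.a.a.0 | (0\{a,c} | (0 | (0 + 0))) :: ··a··> m19
  m15 = 0 | ((b.0)\{a,c} | (b.0 | (0 + 0)) + (0 | 0 | b.0 + (0 + 0 + 0)\{c})) :: ··b··> m20, ··b··> m21, ··b··> m22
  m16 = a.0 | ((b.0)\{a,c} | (0 | (0 + 0))) :: ··a··> m20, ··b··> m23
  m17 = a.0 | (0 | 0 | 0) :: ··a··> m21
  m18 = a.0 | (0\{a,c} | (b.0 | (0 + 0))) :: ··a··> m22, ··b··> m23
  m19 = a.a.0 | (0\{a,c} | (0 | (0 + 0))) :: ··a··> m23
  m20 = 0 | ((b.0)\{a,c} | (0 | (0 + 0))) :: ··b··> m24
  m21 = 0 | (0 | 0 | 0) :: deadlocked
  m22 = 0 | (0\{a,c} | (b.0 | (0 + 0))) :: ··b··> m24
  m23 = a.0 | (0\{a,c} | (0 | (0 + 0))) :: ··a··> m24
  m24 = 0 | (0\{a,c} | (0 | (0 + 0))) :: deadlocked
Q's transition system — 25 states:
  n0 = a.a.a.a.0 | ((b.0)\{a,c} | (b.0 | (0 + 0)) + (0 | 0 | b.0 + (0 + 0)\{c})) :: ··a··> n1, ··b··> n2, ··b··> n3, ··b··> n4
  n1 = a.a.a.0 | ((b.0)\{a,c} | (b.0 | (0 + 0)) + (0 | 0 | b.0 + (0 + 0)\{c})) :: ··a··> n5, ··b··> n6, ··b··> n7, ··b··> n8
  n2 = a.a.a.a.0 | ((b.0)\{a,c} | (0 | (0 + 0))) :: ··a··> n6, ··b··> n9
  n3 = a.a.a.a.0 | (0 | 0 | 0) :: ··a··> n7
  n4 = a.a.a.a.0 | (0\{a,c} | (b.0 | (0 + 0))) :: ··a··> n8, ··b··> n9
  n5 = a.a.0 | ((b.0)\{a,c} | (b.0 | (0 + 0)) + (0 | 0 | b.0 + (0 + 0)\{c})) :: ··a··> n10, ··b··> n11, ··b··> n12, ··b··> n13
  n6 = a.a.a.0 | ((b.0)\{a,c} | (0 | (0 + 0))) :: ··a··> n11, ··b··> n14
  n7 = a.a.a.0 | (0 | 0 | 0) :: ··a··> n12
  n8 = a.a.a.0 | (0\{a,c} | (b.0 | (0 + 0))) :: ··a··> n13, ··b··> n14
  n9 = a.a.a.a.0 | (0\{a,c} | (0 | (0 + 0))) :: ··a··> n14
  n10 = a.0 | ((b.0)\{a,c} | (b.0 | (0 + 0)) + (0 | 0 | b.0 + (0 + 0)\{c})) :: ··a··> n15, ··b··> n16, ··b··> n17, ··b··> n18
  n11 = a.a.0 | ((b.0)\{a,c} | (0 | (0 + 0))) :: ··a··> n16, ··b··> n19
  n12 = a.a.0 | (0 | 0 | 0) :: ··a··> n17
  n13 = a.a.0 | (0\{a,c} | (b.0 | (0 + 0))) :: ··a··> n18, ··b··> n19
  n14 = a.a.a.0 | (0\{a,c} | (0 | (0 + 0))) :: ··a··> n19
  n15 = 0 | ((b.0)\{a,c} | (b.0 | (0 + 0)) + (0 | 0 | b.0 + (0 + 0)\{c})) :: ··b··> n20, ··b··> n21, ··b··> n22
  n16 = a.0 | ((b.0)\{a,c} | (0 | (0 + 0))) :: ··a··> n20, ··b··> n23
  n17 = a.0 | (0 | 0 | 0) :: ··a··> n21
  n18 = a.0 | (0\{a,c} | (b.0 | (0 + 0))) :: ··a··> n22, ··b··> n23
  n19 = a.a.0 | (0\{a,c} | (0 | (0 + 0))) :: ··a··> n23
  n20 = 0 | ((b.0)\{a,c} | (0 | (0 + 0))) :: ··b··> n24
  n21 = 0 | (0 | 0 | 0) :: deadlocked
  n22 = 0 | (0\{a,c} | (b.0 | (0 + 0))) :: ··b··> n24
  n23 = a.0 | (0\{a,c} | (0 | (0 + 0))) :: ··a··> n24
  n24 = 0 | (0\{a,c} | (0 | (0 + 0))) :: deadlocked
Partition-refinement fixed point:
  B0 = {m0, n0}
  B1 = {m1, n1}
  B2 = {m6, m8, n6, n8}
  B3 = {m11, m13, n11, n13}
  B4 = {m12, m19, n12, n19}
  B5 = {m17, m23, n17, n23}
  B6 = {m21, m24, n21, n24}
  B7 = {m16, m18, n16, n18}
  B8 = {m20, m22, n20, n22}
  B9 = {m14, m7, n14, n7}
  B10 = {m5, n5}
  B11 = {m10, n10}
  B12 = {m15, n15}
  B13 = {m3, m9, n3, n9}
  B14 = {m2, m4, n2, n4}
m0 ∈ B0, n0 ∈ B0 → same block

YES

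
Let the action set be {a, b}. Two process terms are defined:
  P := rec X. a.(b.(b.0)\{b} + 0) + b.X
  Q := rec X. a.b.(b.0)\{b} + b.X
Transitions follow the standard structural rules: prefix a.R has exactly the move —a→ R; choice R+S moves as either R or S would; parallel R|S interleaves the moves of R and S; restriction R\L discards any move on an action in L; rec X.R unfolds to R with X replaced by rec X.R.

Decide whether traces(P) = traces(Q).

P's transition system — 3 states:
  p0 = rec X. a.(b.(b.0)\{b} + 0) + b.X → -a-> p1, -b-> p0
  p1 = b.(b.0)\{b} + 0 → -b-> p2
  p2 = (b.0)\{b} → ∅
Q's transition system — 3 states:
  q0 = rec X. a.b.(b.0)\{b} + b.X → -a-> q1, -b-> q0
  q1 = b.(b.0)\{b} → -b-> q2
  q2 = (b.0)\{b} → ∅
Partition-refinement fixed point:
  B0 = {p0, q0}
  B1 = {p1, q1}
  B2 = {p2, q2}
p0 ∈ B0, q0 ∈ B0 → same block
Bisimilar ⇒ trace-equivalent.

trace-equivalent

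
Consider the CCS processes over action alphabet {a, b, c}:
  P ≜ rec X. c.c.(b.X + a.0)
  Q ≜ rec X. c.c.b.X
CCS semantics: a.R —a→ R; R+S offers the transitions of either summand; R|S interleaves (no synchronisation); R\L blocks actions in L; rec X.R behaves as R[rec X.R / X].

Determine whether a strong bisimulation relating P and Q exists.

P ≁ Q

P's transition system — 4 states:
  s0 = rec X. c.c.(b.X + a.0) ⊢ -c-> s1
  s1 = c.(b.(rec X. c.c.(b.X + a.0)) + a.0) ⊢ -c-> s2
  s2 = b.(rec X. c.c.(b.X + a.0)) + a.0 ⊢ -a-> s3, -b-> s0
  s3 = 0 ⊢ ·
Q's transition system — 3 states:
  t0 = rec X. c.c.b.X ⊢ -c-> t1
  t1 = c.b.(rec X. c.c.b.X) ⊢ -c-> t2
  t2 = b.(rec X. c.c.b.X) ⊢ -b-> t0
Coarsest stable partition (strong bisimilarity classes):
  B0 = {s0}
  B1 = {s1}
  B2 = {s2}
  B3 = {s3}
  B4 = {t0}
  B5 = {t1}
  B6 = {t2}
s0 ∈ B0, t0 ∈ B4 → different blocks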